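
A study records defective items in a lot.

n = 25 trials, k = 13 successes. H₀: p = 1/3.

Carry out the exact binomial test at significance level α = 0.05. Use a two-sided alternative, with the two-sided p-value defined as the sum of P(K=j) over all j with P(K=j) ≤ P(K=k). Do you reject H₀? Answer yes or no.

reject H₀: no

Exact binomial: n=25, k=13, p₀=1/3=0.3333
P(X=j) = C(n,j)·p₀^j·(1−p₀)^(n−j); p = Σ P(X=j) over j with P(X=j) ≤ P(X=13)
p-value (two-sided) = 0.05640
At α=0.05: p ≥ α → fail to reject H₀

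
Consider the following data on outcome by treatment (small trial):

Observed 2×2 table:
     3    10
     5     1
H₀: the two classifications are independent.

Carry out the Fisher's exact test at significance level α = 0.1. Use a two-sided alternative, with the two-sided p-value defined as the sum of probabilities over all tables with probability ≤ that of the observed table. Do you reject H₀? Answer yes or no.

Margins: r₁=13, r₂=6, c₁=8, c₂=11, n=19
p_obs = C(13,3)·C(6,5)/C(19,8); sum pmf over tables with pmf ≤ p_obs
p-value (two-sided) = 0.04076
At α=0.1: p < α → reject H₀

reject H₀: yes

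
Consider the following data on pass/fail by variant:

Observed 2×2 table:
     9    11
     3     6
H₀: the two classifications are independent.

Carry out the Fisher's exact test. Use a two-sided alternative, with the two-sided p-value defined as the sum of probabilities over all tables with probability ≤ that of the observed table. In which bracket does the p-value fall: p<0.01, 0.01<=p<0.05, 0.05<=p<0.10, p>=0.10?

Margins: r₁=20, r₂=9, c₁=12, c₂=17, n=29
p_obs = C(20,9)·C(9,3)/C(29,12); sum pmf over tables with pmf ≤ p_obs
p-value (two-sided) = 0.69415
→ bracket: p>=0.10

p-value bracket: p>=0.10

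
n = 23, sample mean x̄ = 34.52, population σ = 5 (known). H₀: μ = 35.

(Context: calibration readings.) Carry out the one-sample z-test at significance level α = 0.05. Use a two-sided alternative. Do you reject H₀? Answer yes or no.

reject H₀: no

SE = σ/√n = 5/√23 = 1.0426
z = (x̄−μ₀)/SE = (34.52−35)/1.0426 = -0.4604
p-value (two-sided) = 0.64523
At α=0.05: p ≥ α → fail to reject H₀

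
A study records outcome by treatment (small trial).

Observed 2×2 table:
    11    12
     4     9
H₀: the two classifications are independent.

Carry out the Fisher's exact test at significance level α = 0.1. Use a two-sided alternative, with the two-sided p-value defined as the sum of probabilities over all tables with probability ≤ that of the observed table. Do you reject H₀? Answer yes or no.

Margins: r₁=23, r₂=13, c₁=15, c₂=21, n=36
p_obs = C(23,11)·C(13,4)/C(36,15); sum pmf over tables with pmf ≤ p_obs
p-value (two-sided) = 0.48370
At α=0.1: p ≥ α → fail to reject H₀

reject H₀: no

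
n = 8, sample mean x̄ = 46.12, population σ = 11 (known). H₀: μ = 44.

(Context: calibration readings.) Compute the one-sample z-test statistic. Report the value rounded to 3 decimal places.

test statistic = 0.545

SE = σ/√n = 11/√8 = 3.8891
z = (x̄−μ₀)/SE = (46.12−44)/3.8891 = 0.5451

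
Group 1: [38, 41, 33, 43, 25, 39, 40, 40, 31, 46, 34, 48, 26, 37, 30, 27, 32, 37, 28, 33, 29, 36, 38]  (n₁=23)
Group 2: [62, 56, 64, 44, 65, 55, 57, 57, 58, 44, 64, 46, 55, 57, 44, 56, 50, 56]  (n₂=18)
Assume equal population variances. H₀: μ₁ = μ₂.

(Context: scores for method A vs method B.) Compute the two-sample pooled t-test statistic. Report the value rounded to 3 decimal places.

test statistic = -9.573

x̄₁=35.261, s₁=6.290, n₁=23
x̄₂=55.000, s₂=6.877, n₂=18
s_p² = [22·6.290² + 17·6.877²]/39 = 42.9342
SE = √(s_p²·(1/23+1/18)) = 2.0620
t = (35.261−55.000)/2.0620 = -9.5727
df = 39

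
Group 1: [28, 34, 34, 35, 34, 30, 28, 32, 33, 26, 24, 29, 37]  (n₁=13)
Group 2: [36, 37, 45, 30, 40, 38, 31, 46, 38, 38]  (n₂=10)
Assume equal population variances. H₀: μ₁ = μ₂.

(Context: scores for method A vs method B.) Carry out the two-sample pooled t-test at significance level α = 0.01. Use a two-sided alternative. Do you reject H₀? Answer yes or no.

x̄₁=31.077, s₁=3.883, n₁=13
x̄₂=37.900, s₂=5.109, n₂=10
s_p² = [12·3.883² + 9·5.109²]/21 = 19.8011
SE = √(s_p²·(1/13+1/10)) = 1.8717
t = (31.077−37.900)/1.8717 = -3.6454
df = 21
p-value (two-sided) = 0.00151
At α=0.01: p < α → reject H₀

reject H₀: yes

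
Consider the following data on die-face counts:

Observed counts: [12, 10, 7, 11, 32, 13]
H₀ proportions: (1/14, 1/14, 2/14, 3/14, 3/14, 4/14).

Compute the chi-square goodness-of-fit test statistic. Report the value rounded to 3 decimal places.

n = 85; E_i = n·p_i = [6.07, 6.07, 12.14, 18.21, 18.21, 24.29]
χ² = (12−6.07)²/6.07 + (10−6.07)²/6.07 + (7−12.14)²/12.14 + (11−18.21)²/18.21 + (32−18.21)²/18.21 + (13−24.29)²/24.29 = 29.0451
df = 5

test statistic = 29.045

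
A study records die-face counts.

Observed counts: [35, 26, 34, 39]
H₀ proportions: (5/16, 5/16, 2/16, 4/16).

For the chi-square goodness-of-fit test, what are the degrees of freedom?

degrees of freedom = 3

df = k − 1 = 4 − 1 = 3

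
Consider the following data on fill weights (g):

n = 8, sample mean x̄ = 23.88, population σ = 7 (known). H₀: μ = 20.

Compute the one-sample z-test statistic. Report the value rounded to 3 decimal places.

SE = σ/√n = 7/√8 = 2.4749
z = (x̄−μ₀)/SE = (23.88−20)/2.4749 = 1.5678

test statistic = 1.568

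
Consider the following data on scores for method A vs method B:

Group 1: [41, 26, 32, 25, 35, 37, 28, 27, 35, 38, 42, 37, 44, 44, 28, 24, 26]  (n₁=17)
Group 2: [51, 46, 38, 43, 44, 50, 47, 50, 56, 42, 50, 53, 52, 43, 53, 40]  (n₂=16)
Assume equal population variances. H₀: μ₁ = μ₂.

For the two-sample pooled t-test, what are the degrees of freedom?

df = n₁ + n₂ − 2 = 17 + 16 − 2 = 31

degrees of freedom = 31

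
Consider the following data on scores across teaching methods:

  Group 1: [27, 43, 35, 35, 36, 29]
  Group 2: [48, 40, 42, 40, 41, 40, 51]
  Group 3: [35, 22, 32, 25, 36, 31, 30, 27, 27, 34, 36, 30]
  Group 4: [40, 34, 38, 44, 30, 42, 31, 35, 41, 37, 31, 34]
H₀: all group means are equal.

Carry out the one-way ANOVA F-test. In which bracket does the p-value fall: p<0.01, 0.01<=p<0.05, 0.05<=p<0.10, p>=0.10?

Group means [34.17, 43.14, 30.42, 36.42], grand mean 35.378
SSB = Σnᵢ(x̄ᵢ−x̄)² = 739.179; SSW = ΣΣ(x−x̄ᵢ)² = 743.524
MSB = 739.179/3 = 246.3930; MSW = 743.524/33 = 22.5310
F = MSB/MSW = 10.9357
df = (3, 33)
p-value (upper-tail) = 0.00004
→ bracket: p<0.01

p-value bracket: p<0.01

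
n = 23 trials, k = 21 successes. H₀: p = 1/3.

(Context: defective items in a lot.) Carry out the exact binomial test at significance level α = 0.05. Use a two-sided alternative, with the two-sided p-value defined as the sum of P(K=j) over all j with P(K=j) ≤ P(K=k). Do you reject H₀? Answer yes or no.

reject H₀: yes

Exact binomial: n=23, k=21, p₀=1/3=0.3333
P(X=j) = C(n,j)·p₀^j·(1−p₀)^(n−j); p = Σ P(X=j) over j with P(X=j) ≤ P(X=21)
p-value (two-sided) = 0.00000
At α=0.05: p < α → reject H₀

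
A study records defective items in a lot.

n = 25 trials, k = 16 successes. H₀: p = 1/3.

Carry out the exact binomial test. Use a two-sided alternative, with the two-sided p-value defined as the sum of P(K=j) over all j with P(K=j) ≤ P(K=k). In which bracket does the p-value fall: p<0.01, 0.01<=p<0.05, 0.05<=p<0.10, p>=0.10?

Exact binomial: n=25, k=16, p₀=1/3=0.3333
P(X=j) = C(n,j)·p₀^j·(1−p₀)^(n−j); p = Σ P(X=j) over j with P(X=j) ≤ P(X=16)
p-value (two-sided) = 0.00218
→ bracket: p<0.01

p-value bracket: p<0.01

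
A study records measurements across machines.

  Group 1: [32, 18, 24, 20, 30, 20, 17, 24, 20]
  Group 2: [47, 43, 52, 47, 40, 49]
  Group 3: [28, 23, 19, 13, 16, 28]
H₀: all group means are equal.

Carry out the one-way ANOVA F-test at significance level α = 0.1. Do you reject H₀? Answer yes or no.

Group means [22.78, 46.33, 21.17], grand mean 29.048
SSB = Σnᵢ(x̄ᵢ−x̄)² = 2519.230; SSW = ΣΣ(x−x̄ᵢ)² = 505.722
MSB = 2519.230/2 = 1259.6151; MSW = 505.722/18 = 28.0957
F = MSB/MSW = 44.8331
df = (2, 18)
p-value (upper-tail) = 0.00000
At α=0.1: p < α → reject H₀

reject H₀: yes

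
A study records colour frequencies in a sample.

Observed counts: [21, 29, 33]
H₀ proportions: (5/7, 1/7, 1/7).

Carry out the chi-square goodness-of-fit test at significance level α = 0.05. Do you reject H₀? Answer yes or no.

n = 83; E_i = n·p_i = [59.29, 11.86, 11.86]
χ² = (21−59.29)²/59.29 + (29−11.86)²/11.86 + (33−11.86)²/11.86 = 87.2096
df = 2
p-value (upper-tail) = 0.00000
At α=0.05: p < α → reject H₀

reject H₀: yes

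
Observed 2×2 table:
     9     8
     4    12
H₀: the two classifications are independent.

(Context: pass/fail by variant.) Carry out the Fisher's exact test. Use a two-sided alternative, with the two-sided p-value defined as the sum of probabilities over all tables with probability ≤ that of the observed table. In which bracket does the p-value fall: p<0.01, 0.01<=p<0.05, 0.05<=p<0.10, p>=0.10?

Margins: r₁=17, r₂=16, c₁=13, c₂=20, n=33
p_obs = C(17,9)·C(16,4)/C(33,13); sum pmf over tables with pmf ≤ p_obs
p-value (two-sided) = 0.15706
→ bracket: p>=0.10

p-value bracket: p>=0.10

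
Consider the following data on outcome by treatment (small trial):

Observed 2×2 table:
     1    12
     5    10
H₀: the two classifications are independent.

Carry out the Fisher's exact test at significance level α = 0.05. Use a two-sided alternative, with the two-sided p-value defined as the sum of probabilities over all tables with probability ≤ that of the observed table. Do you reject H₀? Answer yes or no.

Margins: r₁=13, r₂=15, c₁=6, c₂=22, n=28
p_obs = C(13,1)·C(15,5)/C(28,6); sum pmf over tables with pmf ≤ p_obs
p-value (two-sided) = 0.17271
At α=0.05: p ≥ α → fail to reject H₀

reject H₀: no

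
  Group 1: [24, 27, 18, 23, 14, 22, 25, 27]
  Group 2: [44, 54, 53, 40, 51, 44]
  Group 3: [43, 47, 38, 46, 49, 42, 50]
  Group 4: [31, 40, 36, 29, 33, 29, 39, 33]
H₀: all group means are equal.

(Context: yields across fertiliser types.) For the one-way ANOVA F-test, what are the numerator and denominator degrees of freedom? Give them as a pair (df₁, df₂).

degrees of freedom = [3, 25]

k = 4 groups, N = 29 total
df = (k−1, N−k) = (4−1, 29−4) = (3, 25)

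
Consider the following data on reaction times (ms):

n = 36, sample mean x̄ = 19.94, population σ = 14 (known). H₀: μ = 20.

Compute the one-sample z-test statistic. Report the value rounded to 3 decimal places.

test statistic = -0.026

SE = σ/√n = 14/√36 = 2.3333
z = (x̄−μ₀)/SE = (19.94−20)/2.3333 = -0.0257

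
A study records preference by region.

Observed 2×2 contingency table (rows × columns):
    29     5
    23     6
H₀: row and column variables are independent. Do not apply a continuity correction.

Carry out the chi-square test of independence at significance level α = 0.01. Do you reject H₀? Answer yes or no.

reject H₀: no

Row totals [34, 29], col totals [52, 11], n=63
χ² = (29−28.06)²/28.06 + (5−5.94)²/5.94 + (23−23.94)²/23.94 + (6−5.06)²/5.06 = 0.3888
df = 1
p-value (upper-tail) = 0.53291
At α=0.01: p ≥ α → fail to reject H₀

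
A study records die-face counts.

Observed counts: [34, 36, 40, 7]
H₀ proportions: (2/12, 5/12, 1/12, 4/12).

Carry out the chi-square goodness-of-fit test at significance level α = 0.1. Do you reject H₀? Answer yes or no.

n = 117; E_i = n·p_i = [19.50, 48.75, 9.75, 39.00]
χ² = (34−19.50)²/19.50 + (36−48.75)²/48.75 + (40−9.75)²/9.75 + (7−39.00)²/39.00 = 134.2256
df = 3
p-value (upper-tail) = 0.00000
At α=0.1: p < α → reject H₀

reject H₀: yes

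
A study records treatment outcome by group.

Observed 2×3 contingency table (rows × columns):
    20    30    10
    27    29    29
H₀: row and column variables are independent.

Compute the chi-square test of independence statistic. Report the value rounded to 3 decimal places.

Row totals [60, 85], col totals [47, 59, 39], n=145
χ² = (20−19.45)²/19.45 + (30−24.41)²/24.41 + (10−16.14)²/16.14 + (27−27.55)²/27.55 + (29−34.59)²/34.59 + (29−22.86)²/22.86 = 6.1896
df = 2

test statistic = 6.190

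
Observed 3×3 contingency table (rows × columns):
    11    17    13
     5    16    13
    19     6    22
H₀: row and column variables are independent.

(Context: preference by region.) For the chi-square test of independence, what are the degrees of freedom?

degrees of freedom = 4

df = (r−1)(c−1) = (3−1)·(3−1) = 4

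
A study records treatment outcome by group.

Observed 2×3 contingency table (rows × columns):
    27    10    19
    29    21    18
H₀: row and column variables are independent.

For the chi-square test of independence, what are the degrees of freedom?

df = (r−1)(c−1) = (2−1)·(3−1) = 2

degrees of freedom = 2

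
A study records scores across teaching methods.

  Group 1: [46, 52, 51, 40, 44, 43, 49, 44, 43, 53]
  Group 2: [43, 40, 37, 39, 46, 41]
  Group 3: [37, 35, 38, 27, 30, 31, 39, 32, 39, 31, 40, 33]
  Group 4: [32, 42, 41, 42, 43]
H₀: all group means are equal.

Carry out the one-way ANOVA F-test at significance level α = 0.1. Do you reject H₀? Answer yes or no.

Group means [46.50, 41.00, 34.33, 40.00], grand mean 40.091
SSB = Σnᵢ(x̄ᵢ−x̄)² = 813.561; SSW = ΣΣ(x−x̄ᵢ)² = 509.167
MSB = 813.561/3 = 271.1869; MSW = 509.167/29 = 17.5575
F = MSB/MSW = 15.4457
df = (3, 29)
p-value (upper-tail) = 0.00000
At α=0.1: p < α → reject H₀

reject H₀: yes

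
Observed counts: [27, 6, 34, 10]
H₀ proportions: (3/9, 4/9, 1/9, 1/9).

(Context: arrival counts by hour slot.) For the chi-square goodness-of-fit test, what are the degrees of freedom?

degrees of freedom = 3

df = k − 1 = 4 − 1 = 3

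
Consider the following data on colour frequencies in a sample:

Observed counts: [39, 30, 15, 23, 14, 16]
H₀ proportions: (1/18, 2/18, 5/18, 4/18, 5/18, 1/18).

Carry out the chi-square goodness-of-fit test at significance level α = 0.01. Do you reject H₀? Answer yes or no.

n = 137; E_i = n·p_i = [7.61, 15.22, 38.06, 30.44, 38.06, 7.61]
χ² = (39−7.61)²/7.61 + (30−15.22)²/15.22 + (15−38.06)²/38.06 + (23−30.44)²/30.44 + (14−38.06)²/38.06 + (16−7.61)²/7.61 = 184.0372
df = 5
p-value (upper-tail) = 0.00000
At α=0.01: p < α → reject H₀

reject H₀: yes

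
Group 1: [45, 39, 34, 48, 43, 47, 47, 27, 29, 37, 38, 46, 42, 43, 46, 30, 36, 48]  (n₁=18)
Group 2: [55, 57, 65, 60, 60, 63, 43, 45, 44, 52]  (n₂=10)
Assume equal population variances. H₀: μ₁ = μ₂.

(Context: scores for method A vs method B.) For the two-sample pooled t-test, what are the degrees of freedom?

degrees of freedom = 26

df = n₁ + n₂ − 2 = 18 + 10 − 2 = 26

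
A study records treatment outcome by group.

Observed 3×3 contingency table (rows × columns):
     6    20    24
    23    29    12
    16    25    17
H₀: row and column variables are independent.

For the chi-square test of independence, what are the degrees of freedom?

degrees of freedom = 4

df = (r−1)(c−1) = (3−1)·(3−1) = 4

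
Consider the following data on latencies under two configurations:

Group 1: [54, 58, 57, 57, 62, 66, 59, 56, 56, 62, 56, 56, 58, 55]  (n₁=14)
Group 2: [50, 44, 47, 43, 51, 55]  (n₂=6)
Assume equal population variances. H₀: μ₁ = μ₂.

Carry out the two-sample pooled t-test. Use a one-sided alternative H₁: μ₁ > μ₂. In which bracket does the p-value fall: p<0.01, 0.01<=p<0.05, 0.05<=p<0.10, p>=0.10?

x̄₁=58.000, s₁=3.282, n₁=14
x̄₂=48.333, s₂=4.546, n₂=6
s_p² = [13·3.282² + 5·4.546²]/18 = 13.5185
SE = √(s_p²·(1/14+1/6)) = 1.7941
t = (58.000−48.333)/1.7941 = 5.3881
df = 18
p-value (one-sided, H₁ greater) = 0.00002
→ bracket: p<0.01

p-value bracket: p<0.01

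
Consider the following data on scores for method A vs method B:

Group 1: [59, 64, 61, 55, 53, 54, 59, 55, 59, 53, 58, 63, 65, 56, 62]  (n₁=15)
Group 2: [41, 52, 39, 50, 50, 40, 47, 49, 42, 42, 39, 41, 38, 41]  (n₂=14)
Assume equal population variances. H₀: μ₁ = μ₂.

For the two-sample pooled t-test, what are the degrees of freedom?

df = n₁ + n₂ − 2 = 15 + 14 − 2 = 27

degrees of freedom = 27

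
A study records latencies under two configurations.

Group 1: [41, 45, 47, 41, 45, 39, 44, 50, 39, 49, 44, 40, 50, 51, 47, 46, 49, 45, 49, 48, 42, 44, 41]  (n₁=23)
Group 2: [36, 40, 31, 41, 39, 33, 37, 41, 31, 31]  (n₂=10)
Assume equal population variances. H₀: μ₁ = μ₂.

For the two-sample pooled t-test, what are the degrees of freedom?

degrees of freedom = 31

df = n₁ + n₂ − 2 = 23 + 10 − 2 = 31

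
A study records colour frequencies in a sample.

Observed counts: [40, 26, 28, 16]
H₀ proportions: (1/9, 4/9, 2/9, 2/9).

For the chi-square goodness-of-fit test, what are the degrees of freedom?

df = k − 1 = 4 − 1 = 3

degrees of freedom = 3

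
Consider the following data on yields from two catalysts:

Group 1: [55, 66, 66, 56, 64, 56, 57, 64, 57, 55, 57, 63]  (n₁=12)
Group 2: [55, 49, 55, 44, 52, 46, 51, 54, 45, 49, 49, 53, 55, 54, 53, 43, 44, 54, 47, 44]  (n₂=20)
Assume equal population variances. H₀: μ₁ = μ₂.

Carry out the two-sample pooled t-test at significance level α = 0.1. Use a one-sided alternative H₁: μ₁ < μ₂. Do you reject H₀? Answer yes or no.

x̄₁=59.667, s₁=4.479, n₁=12
x̄₂=49.800, s₂=4.324, n₂=20
s_p² = [11·4.479² + 19·4.324²]/30 = 19.1956
SE = √(s_p²·(1/12+1/20)) = 1.5998
t = (59.667−49.800)/1.5998 = 6.1674
df = 30
p-value (one-sided, H₁ less) = 1.00000
At α=0.1: p ≥ α → fail to reject H₀

reject H₀: no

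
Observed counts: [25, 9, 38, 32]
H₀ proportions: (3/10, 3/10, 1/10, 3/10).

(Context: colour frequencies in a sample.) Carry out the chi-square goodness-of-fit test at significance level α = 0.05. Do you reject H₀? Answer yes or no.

reject H₀: yes

n = 104; E_i = n·p_i = [31.20, 31.20, 10.40, 31.20]
χ² = (25−31.20)²/31.20 + (9−31.20)²/31.20 + (38−10.40)²/10.40 + (32−31.20)²/31.20 = 90.2949
df = 3
p-value (upper-tail) = 0.00000
At α=0.05: p < α → reject H₀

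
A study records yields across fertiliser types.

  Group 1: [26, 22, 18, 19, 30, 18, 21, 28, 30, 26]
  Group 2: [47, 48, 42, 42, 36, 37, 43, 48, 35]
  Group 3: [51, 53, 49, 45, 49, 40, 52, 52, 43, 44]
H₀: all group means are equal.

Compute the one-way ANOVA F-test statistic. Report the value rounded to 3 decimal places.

test statistic = 68.114

Group means [23.80, 42.00, 47.80], grand mean 37.724
SSB = Σnᵢ(x̄ᵢ−x̄)² = 3118.593; SSW = ΣΣ(x−x̄ᵢ)² = 595.200
MSB = 3118.593/2 = 1559.2966; MSW = 595.200/26 = 22.8923
F = MSB/MSW = 68.1144
df = (2, 26)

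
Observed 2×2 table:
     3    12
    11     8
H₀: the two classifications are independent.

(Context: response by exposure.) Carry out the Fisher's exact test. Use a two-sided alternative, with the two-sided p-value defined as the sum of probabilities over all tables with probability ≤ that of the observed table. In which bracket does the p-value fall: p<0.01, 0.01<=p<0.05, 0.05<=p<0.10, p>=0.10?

Margins: r₁=15, r₂=19, c₁=14, c₂=20, n=34
p_obs = C(15,3)·C(19,11)/C(34,14); sum pmf over tables with pmf ≤ p_obs
p-value (two-sided) = 0.03818
→ bracket: 0.01<=p<0.05

p-value bracket: 0.01<=p<0.05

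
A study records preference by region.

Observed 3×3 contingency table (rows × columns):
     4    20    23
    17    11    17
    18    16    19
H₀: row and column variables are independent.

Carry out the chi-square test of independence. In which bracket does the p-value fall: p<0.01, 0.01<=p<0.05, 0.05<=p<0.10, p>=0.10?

Row totals [47, 45, 53], col totals [39, 47, 59], n=145
χ² = (4−12.64)²/12.64 + (20−15.23)²/15.23 + (23−19.12)²/19.12 + (17−12.10)²/12.10 + (11−14.59)²/14.59 + (17−18.31)²/18.31 + (18−14.26)²/14.26 + (16−17.18)²/17.18 + (19−21.57)²/21.57 = 12.5096
df = 4
p-value (upper-tail) = 0.01394
→ bracket: 0.01<=p<0.05

p-value bracket: 0.01<=p<0.05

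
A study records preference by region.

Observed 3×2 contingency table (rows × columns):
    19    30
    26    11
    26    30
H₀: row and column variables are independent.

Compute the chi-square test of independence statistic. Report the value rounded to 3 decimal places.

Row totals [49, 37, 56], col totals [71, 71], n=142
χ² = (19−24.50)²/24.50 + (30−24.50)²/24.50 + (26−18.50)²/18.50 + (11−18.50)²/18.50 + (26−28.00)²/28.00 + (30−28.00)²/28.00 = 8.8362
df = 2

test statistic = 8.836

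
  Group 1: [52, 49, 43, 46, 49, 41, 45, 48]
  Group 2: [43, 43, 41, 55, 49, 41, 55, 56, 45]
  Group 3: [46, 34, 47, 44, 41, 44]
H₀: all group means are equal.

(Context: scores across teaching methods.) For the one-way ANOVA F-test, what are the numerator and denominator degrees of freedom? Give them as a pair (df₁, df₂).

k = 3 groups, N = 23 total
df = (k−1, N−k) = (3−1, 23−3) = (2, 20)

degrees of freedom = [2, 20]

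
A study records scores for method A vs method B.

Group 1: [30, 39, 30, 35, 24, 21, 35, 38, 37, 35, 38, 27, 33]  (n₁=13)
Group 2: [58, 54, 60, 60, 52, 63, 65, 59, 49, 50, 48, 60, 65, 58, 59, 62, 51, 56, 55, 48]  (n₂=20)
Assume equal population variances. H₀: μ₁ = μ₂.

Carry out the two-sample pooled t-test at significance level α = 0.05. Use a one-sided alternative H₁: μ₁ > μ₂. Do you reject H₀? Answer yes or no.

x̄₁=32.462, s₁=5.695, n₁=13
x̄₂=56.600, s₂=5.491, n₂=20
s_p² = [12·5.695² + 19·5.491²]/31 = 31.0333
SE = √(s_p²·(1/13+1/20)) = 1.9847
t = (32.462−56.600)/1.9847 = -12.1626
df = 31
p-value (one-sided, H₁ greater) = 1.00000
At α=0.05: p ≥ α → fail to reject H₀

reject H₀: no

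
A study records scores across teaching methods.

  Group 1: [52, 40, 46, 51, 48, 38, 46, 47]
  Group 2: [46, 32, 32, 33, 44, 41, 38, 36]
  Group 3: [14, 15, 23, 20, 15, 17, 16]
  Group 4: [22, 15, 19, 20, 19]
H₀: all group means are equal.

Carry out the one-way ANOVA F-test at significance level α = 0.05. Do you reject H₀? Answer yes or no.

reject H₀: yes

Group means [46.00, 37.75, 17.14, 19.00], grand mean 31.607
SSB = Σnᵢ(x̄ᵢ−x̄)² = 4218.321; SSW = ΣΣ(x−x̄ᵢ)² = 464.357
MSB = 4218.321/3 = 1406.1071; MSW = 464.357/24 = 19.3482
F = MSB/MSW = 72.6737
df = (3, 24)
p-value (upper-tail) = 0.00000
At α=0.05: p < α → reject H₀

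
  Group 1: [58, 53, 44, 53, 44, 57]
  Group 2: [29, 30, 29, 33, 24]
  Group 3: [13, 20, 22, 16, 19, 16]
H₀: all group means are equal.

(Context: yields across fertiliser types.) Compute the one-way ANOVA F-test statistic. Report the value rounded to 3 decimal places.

Group means [51.50, 29.00, 17.67], grand mean 32.941
SSB = Σnᵢ(x̄ᵢ−x̄)² = 3544.108; SSW = ΣΣ(x−x̄ᵢ)² = 284.833
MSB = 3544.108/2 = 1772.0539; MSW = 284.833/14 = 20.3452
F = MSB/MSW = 87.0992
df = (2, 14)

test statistic = 87.099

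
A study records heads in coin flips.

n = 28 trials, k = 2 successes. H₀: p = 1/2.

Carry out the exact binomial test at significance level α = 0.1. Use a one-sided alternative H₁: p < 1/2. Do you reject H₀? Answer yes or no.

Exact binomial: n=28, k=2, p₀=1/2=0.5000
P(X≤2) from Σ C(n,i)·p₀^i·(1−p₀)^(n−i)
p-value (one-sided, H₁ less) = 0.00000
At α=0.1: p < α → reject H₀

reject H₀: yes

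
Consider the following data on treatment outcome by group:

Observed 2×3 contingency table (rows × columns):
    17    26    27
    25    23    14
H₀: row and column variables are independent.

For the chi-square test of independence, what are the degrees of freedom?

df = (r−1)(c−1) = (2−1)·(3−1) = 2

degrees of freedom = 2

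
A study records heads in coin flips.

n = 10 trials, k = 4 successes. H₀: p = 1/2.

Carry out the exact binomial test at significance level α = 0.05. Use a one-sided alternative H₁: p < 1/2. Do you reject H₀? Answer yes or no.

Exact binomial: n=10, k=4, p₀=1/2=0.5000
P(X≤4) from Σ C(n,i)·p₀^i·(1−p₀)^(n−i)
p-value (one-sided, H₁ less) = 0.37695
At α=0.05: p ≥ α → fail to reject H₀

reject H₀: no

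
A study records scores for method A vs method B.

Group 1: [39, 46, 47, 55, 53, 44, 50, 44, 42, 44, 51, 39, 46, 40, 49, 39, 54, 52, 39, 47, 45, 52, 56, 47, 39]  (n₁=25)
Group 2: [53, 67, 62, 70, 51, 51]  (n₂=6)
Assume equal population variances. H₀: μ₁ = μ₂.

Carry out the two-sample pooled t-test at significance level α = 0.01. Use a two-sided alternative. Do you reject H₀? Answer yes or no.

x̄₁=46.360, s₁=5.499, n₁=25
x̄₂=59.000, s₂=8.462, n₂=6
s_p² = [24·5.499² + 5·8.462²]/29 = 37.3710
SE = √(s_p²·(1/25+1/6)) = 2.7791
t = (46.360−59.000)/2.7791 = -4.5482
df = 29
p-value (two-sided) = 0.00009
At α=0.01: p < α → reject H₀

reject H₀: yes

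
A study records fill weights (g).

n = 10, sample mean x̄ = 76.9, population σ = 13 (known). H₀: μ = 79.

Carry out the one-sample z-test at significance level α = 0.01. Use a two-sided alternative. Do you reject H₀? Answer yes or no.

reject H₀: no

SE = σ/√n = 13/√10 = 4.1110
z = (x̄−μ₀)/SE = (76.9−79)/4.1110 = -0.5108
p-value (two-sided) = 0.60947
At α=0.01: p ≥ α → fail to reject H₀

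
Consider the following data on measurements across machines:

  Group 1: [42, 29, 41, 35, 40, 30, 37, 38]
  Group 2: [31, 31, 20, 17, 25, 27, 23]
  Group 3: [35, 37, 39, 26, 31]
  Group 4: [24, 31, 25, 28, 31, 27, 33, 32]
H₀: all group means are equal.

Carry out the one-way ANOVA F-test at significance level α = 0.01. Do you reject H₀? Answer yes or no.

reject H₀: yes

Group means [36.50, 24.86, 33.60, 28.88], grand mean 30.893
SSB = Σnᵢ(x̄ᵢ−x̄)² = 575.746; SSW = ΣΣ(x−x̄ᵢ)² = 520.932
MSB = 575.746/3 = 191.9155; MSW = 520.932/24 = 21.7055
F = MSB/MSW = 8.8418
df = (3, 24)
p-value (upper-tail) = 0.00040
At α=0.01: p < α → reject H₀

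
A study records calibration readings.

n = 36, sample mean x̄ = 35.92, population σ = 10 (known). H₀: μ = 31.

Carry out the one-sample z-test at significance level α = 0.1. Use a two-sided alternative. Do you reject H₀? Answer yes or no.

SE = σ/√n = 10/√36 = 1.6667
z = (x̄−μ₀)/SE = (35.92−31)/1.6667 = 2.9520
p-value (two-sided) = 0.00316
At α=0.1: p < α → reject H₀

reject H₀: yes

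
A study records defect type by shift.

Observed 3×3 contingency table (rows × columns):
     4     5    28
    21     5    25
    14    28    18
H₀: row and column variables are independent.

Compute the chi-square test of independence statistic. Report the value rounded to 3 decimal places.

test statistic = 35.255

Row totals [37, 51, 60], col totals [39, 38, 71], n=148
χ² = (4−9.75)²/9.75 + (5−9.50)²/9.50 + (28−17.75)²/17.75 + (21−13.44)²/13.44 + (5−13.09)²/13.09 + (25−24.47)²/24.47 + (14−15.81)²/15.81 + (28−15.41)²/15.41 + (18−28.78)²/28.78 = 35.2549
df = 4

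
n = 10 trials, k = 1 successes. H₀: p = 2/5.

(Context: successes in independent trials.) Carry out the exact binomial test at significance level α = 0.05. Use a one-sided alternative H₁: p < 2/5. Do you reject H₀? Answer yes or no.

reject H₀: yes

Exact binomial: n=10, k=1, p₀=2/5=0.4000
P(X≤1) from Σ C(n,i)·p₀^i·(1−p₀)^(n−i)
p-value (one-sided, H₁ less) = 0.04636
At α=0.05: p < α → reject H₀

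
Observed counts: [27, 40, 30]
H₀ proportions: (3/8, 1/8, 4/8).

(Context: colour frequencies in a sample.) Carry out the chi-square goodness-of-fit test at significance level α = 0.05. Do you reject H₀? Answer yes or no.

n = 97; E_i = n·p_i = [36.38, 12.12, 48.50]
χ² = (27−36.38)²/36.38 + (40−12.12)²/12.12 + (30−48.50)²/48.50 = 73.5567
df = 2
p-value (upper-tail) = 0.00000
At α=0.05: p < α → reject H₀

reject H₀: yes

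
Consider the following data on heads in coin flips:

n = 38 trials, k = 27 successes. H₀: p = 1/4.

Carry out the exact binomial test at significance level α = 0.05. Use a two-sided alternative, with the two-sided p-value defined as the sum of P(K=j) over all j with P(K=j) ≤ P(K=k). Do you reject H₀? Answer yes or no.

Exact binomial: n=38, k=27, p₀=1/4=0.2500
P(X=j) = C(n,j)·p₀^j·(1−p₀)^(n−j); p = Σ P(X=j) over j with P(X=j) ≤ P(X=27)
p-value (two-sided) = 0.00000
At α=0.05: p < α → reject H₀

reject H₀: yes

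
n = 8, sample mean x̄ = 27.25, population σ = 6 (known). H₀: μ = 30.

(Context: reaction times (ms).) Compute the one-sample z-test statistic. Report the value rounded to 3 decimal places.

test statistic = -1.296

SE = σ/√n = 6/√8 = 2.1213
z = (x̄−μ₀)/SE = (27.25−30)/2.1213 = -1.2964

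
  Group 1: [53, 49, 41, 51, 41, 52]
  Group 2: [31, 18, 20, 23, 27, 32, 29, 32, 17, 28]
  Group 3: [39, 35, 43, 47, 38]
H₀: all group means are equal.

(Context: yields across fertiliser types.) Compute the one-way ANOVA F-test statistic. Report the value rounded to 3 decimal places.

Group means [47.83, 25.70, 40.40], grand mean 35.524
SSB = Σnᵢ(x̄ᵢ−x̄)² = 1993.105; SSW = ΣΣ(x−x̄ᵢ)² = 536.133
MSB = 1993.105/2 = 996.5524; MSW = 536.133/18 = 29.7852
F = MSB/MSW = 33.4580
df = (2, 18)

test statistic = 33.458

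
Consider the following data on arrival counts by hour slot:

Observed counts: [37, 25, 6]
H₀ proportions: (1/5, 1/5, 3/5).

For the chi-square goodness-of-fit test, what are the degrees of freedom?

df = k − 1 = 3 − 1 = 2

degrees of freedom = 2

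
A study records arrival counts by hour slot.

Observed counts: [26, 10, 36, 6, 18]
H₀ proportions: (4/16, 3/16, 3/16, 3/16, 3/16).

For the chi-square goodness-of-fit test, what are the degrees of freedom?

degrees of freedom = 4

df = k − 1 = 5 − 1 = 4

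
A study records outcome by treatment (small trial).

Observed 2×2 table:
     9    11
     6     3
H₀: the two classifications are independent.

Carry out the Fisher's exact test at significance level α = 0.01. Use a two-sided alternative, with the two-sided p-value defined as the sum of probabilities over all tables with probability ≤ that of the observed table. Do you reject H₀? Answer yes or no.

Margins: r₁=20, r₂=9, c₁=15, c₂=14, n=29
p_obs = C(20,9)·C(9,6)/C(29,15); sum pmf over tables with pmf ≤ p_obs
p-value (two-sided) = 0.42699
At α=0.01: p ≥ α → fail to reject H₀

reject H₀: no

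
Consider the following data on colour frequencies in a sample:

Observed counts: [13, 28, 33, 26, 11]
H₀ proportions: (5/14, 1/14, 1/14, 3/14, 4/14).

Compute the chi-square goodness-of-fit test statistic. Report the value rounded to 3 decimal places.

n = 111; E_i = n·p_i = [39.64, 7.93, 7.93, 23.79, 31.71]
χ² = (13−39.64)²/39.64 + (28−7.93)²/7.93 + (33−7.93)²/7.93 + (26−23.79)²/23.79 + (11−31.71)²/31.71 = 161.7330
df = 4

test statistic = 161.733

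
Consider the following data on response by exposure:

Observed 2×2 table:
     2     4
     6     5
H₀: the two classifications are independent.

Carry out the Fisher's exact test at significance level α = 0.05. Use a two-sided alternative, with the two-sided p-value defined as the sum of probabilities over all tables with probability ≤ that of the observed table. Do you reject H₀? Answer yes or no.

Margins: r₁=6, r₂=11, c₁=8, c₂=9, n=17
p_obs = C(6,2)·C(11,6)/C(17,8); sum pmf over tables with pmf ≤ p_obs
p-value (two-sided) = 0.61991
At α=0.05: p ≥ α → fail to reject H₀

reject H₀: no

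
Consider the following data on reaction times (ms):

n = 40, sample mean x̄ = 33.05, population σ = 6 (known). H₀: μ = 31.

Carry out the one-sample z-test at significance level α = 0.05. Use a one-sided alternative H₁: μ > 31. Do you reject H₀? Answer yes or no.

SE = σ/√n = 6/√40 = 0.9487
z = (x̄−μ₀)/SE = (33.05−31)/0.9487 = 2.1609
p-value (one-sided, H₁ greater) = 0.01535
At α=0.05: p < α → reject H₀

reject H₀: yes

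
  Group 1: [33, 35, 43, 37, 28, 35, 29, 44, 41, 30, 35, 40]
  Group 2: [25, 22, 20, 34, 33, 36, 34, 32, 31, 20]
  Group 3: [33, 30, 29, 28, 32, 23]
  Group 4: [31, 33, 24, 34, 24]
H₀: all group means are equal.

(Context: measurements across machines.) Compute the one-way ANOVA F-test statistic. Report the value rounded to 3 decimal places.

test statistic = 4.238

Group means [35.83, 28.70, 29.17, 29.20], grand mean 31.455
SSB = Σnᵢ(x̄ᵢ−x̄)² = 362.782; SSW = ΣΣ(x−x̄ᵢ)² = 827.400
MSB = 362.782/3 = 120.9273; MSW = 827.400/29 = 28.5310
F = MSB/MSW = 4.2384
df = (3, 29)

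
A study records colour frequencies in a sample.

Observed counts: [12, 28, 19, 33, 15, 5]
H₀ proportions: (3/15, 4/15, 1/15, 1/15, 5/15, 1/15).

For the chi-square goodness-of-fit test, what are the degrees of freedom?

degrees of freedom = 5

df = k − 1 = 6 − 1 = 5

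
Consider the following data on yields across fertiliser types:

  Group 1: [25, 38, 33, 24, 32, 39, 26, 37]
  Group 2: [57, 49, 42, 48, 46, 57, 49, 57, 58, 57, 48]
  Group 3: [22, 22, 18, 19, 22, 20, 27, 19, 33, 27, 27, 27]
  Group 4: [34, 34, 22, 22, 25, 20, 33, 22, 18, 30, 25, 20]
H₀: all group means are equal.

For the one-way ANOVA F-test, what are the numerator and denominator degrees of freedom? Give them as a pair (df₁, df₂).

degrees of freedom = [3, 39]

k = 4 groups, N = 43 total
df = (k−1, N−k) = (4−1, 43−4) = (3, 39)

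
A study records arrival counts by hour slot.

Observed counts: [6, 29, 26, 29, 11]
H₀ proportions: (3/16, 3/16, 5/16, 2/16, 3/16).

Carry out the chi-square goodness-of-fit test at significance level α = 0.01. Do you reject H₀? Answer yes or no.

n = 101; E_i = n·p_i = [18.94, 18.94, 31.56, 12.62, 18.94]
χ² = (6−18.94)²/18.94 + (29−18.94)²/18.94 + (26−31.56)²/31.56 + (29−12.62)²/12.62 + (11−18.94)²/18.94 = 39.7314
df = 4
p-value (upper-tail) = 0.00000
At α=0.01: p < α → reject H₀

reject H₀: yes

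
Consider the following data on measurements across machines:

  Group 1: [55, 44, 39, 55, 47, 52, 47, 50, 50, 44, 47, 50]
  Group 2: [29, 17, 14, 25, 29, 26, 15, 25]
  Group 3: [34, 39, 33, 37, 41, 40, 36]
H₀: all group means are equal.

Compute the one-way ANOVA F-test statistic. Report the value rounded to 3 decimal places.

test statistic = 68.295

Group means [48.33, 22.50, 37.14], grand mean 37.778
SSB = Σnᵢ(x̄ᵢ−x̄)² = 3207.143; SSW = ΣΣ(x−x̄ᵢ)² = 563.524
MSB = 3207.143/2 = 1603.5714; MSW = 563.524/24 = 23.4802
F = MSB/MSW = 68.2947
df = (2, 24)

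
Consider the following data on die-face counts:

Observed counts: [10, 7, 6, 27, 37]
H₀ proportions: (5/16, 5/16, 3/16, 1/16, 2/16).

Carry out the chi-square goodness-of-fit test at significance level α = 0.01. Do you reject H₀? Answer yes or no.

reject H₀: yes

n = 87; E_i = n·p_i = [27.19, 27.19, 16.31, 5.44, 10.88]
χ² = (10−27.19)²/27.19 + (7−27.19)²/27.19 + (6−16.31)²/16.31 + (27−5.44)²/5.44 + (37−10.88)²/10.88 = 180.6414
df = 4
p-value (upper-tail) = 0.00000
At α=0.01: p < α → reject H₀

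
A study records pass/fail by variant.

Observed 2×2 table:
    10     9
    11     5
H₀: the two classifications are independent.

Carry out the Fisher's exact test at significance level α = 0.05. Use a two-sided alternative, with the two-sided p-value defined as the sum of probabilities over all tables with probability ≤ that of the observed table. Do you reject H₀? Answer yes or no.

Margins: r₁=19, r₂=16, c₁=21, c₂=14, n=35
p_obs = C(19,10)·C(16,11)/C(35,21); sum pmf over tables with pmf ≤ p_obs
p-value (two-sided) = 0.49064
At α=0.05: p ≥ α → fail to reject H₀

reject H₀: no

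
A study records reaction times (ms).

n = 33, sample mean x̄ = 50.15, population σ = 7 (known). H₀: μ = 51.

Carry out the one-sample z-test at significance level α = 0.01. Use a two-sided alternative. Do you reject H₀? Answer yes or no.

SE = σ/√n = 7/√33 = 1.2185
z = (x̄−μ₀)/SE = (50.15−51)/1.2185 = -0.6976
p-value (two-sided) = 0.48546
At α=0.01: p ≥ α → fail to reject H₀

reject H₀: no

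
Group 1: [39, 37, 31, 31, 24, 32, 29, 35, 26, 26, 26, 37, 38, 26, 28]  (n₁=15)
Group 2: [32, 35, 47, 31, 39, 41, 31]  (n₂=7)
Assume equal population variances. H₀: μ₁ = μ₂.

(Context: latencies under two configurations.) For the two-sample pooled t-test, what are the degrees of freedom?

degrees of freedom = 20

df = n₁ + n₂ − 2 = 15 + 7 − 2 = 20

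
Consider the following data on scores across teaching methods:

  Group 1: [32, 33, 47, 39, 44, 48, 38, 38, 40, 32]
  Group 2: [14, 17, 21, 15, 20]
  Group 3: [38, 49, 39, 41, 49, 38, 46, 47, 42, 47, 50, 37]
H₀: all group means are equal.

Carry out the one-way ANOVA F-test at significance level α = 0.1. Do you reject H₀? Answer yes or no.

Group means [39.10, 17.40, 43.58], grand mean 37.074
SSB = Σnᵢ(x̄ᵢ−x̄)² = 2484.835; SSW = ΣΣ(x−x̄ᵢ)² = 609.017
MSB = 2484.835/2 = 1242.4176; MSW = 609.017/24 = 25.3757
F = MSB/MSW = 48.9609
df = (2, 24)
p-value (upper-tail) = 0.00000
At α=0.1: p < α → reject H₀

reject H₀: yes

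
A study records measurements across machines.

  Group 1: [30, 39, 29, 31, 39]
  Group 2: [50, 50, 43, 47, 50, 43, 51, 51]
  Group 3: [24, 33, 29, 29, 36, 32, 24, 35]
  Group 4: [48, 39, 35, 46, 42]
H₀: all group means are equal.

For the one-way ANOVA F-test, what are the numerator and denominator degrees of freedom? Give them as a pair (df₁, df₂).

k = 4 groups, N = 26 total
df = (k−1, N−k) = (4−1, 26−4) = (3, 22)

degrees of freedom = [3, 22]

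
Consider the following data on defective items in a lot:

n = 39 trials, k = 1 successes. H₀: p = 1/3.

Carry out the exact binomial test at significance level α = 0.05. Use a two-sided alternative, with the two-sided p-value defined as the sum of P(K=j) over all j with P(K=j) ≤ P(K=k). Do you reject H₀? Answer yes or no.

reject H₀: yes

Exact binomial: n=39, k=1, p₀=1/3=0.3333
P(X=j) = C(n,j)·p₀^j·(1−p₀)^(n−j); p = Σ P(X=j) over j with P(X=j) ≤ P(X=1)
p-value (two-sided) = 0.00000
At α=0.05: p < α → reject H₀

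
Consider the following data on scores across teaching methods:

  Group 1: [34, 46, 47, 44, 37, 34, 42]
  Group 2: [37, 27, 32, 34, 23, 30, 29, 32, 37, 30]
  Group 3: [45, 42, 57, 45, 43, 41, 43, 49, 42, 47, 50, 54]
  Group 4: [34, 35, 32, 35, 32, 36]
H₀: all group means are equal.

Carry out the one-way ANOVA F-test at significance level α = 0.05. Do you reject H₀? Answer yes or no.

Group means [40.57, 31.10, 46.50, 34.00], grand mean 38.771
SSB = Σnᵢ(x̄ᵢ−x̄)² = 1464.557; SSW = ΣΣ(x−x̄ᵢ)² = 651.614
MSB = 1464.557/3 = 488.1857; MSW = 651.614/31 = 21.0198
F = MSB/MSW = 23.2250
df = (3, 31)
p-value (upper-tail) = 0.00000
At α=0.05: p < α → reject H₀

reject H₀: yes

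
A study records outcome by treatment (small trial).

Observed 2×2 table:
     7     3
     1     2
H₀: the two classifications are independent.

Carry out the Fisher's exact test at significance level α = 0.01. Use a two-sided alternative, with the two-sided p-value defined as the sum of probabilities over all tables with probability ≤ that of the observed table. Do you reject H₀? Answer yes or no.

Margins: r₁=10, r₂=3, c₁=8, c₂=5, n=13
p_obs = C(10,7)·C(3,1)/C(13,8); sum pmf over tables with pmf ≤ p_obs
p-value (two-sided) = 0.51049
At α=0.01: p ≥ α → fail to reject H₀

reject H₀: no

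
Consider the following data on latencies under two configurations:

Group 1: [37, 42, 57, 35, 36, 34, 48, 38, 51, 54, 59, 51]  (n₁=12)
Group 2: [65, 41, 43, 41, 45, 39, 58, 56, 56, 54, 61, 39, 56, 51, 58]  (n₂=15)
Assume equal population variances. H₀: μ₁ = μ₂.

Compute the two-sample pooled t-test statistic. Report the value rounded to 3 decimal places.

test statistic = -1.649

x̄₁=45.167, s₁=9.173, n₁=12
x̄₂=50.867, s₂=8.725, n₂=15
s_p² = [11·9.173² + 14·8.725²]/25 = 79.6560
SE = √(s_p²·(1/12+1/15)) = 3.4566
t = (45.167−50.867)/3.4566 = -1.6490
df = 25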